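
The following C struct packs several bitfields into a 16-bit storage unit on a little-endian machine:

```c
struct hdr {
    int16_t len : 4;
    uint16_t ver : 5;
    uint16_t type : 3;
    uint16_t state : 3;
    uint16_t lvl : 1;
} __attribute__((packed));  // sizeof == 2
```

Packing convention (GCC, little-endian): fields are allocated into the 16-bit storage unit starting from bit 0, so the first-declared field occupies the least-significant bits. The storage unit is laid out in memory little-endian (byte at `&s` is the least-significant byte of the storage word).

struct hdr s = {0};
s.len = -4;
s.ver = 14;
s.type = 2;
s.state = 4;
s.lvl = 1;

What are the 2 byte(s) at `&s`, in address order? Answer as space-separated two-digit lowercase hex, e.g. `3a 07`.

len (4b) val=-4 bits=0xc at bit 0: 0x000c
ver (5b) val=14 bits=0xe at bit 4: 0x00ec
type (3b) val=2 bits=0x2 at bit 9: 0x04ec
state (3b) val=4 bits=0x4 at bit 12: 0x44ec
lvl (1b) val=1 bits=0x1 at bit 15: 0xc4ec
word = 0xc4ec → little-endian bytes:
  [0]=0xec  [1]=0xc4

ec c4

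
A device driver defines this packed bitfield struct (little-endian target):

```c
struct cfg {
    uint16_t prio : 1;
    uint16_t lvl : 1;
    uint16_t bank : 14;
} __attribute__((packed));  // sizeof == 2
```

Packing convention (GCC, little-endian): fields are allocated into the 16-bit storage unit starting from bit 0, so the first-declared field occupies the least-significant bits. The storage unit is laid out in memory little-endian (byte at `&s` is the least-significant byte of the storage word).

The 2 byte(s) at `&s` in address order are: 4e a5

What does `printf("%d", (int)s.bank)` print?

[0]=0x4e [1]=0xa5 (little-endian) → word 0xa54e
prio [0+:1] = (word>>0) & 0x1 = 0
lvl [1+:1] = (word>>1) & 0x1 = 1
bank [2+:14] = (word>>2) & 0x3fff = 10579  ←

10579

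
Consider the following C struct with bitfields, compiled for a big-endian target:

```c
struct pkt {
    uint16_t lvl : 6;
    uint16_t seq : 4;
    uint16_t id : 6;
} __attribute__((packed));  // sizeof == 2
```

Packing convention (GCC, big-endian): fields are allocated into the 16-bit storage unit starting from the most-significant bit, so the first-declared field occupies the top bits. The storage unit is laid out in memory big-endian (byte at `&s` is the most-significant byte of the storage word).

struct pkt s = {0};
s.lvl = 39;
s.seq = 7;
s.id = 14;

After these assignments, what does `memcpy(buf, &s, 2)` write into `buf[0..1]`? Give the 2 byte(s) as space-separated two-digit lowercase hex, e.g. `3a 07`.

[10+:6] lvl=39 & 0x3f = 0x27; word=0x9c00
[6+:4] seq=7 & 0xf = 0x7; word=0x9dc0
[0+:6] id=14 & 0x3f = 0xe; word=0x9dce
word = 0x9dce → big-endian bytes:
  [0]=0x9d  [1]=0xce

9d ce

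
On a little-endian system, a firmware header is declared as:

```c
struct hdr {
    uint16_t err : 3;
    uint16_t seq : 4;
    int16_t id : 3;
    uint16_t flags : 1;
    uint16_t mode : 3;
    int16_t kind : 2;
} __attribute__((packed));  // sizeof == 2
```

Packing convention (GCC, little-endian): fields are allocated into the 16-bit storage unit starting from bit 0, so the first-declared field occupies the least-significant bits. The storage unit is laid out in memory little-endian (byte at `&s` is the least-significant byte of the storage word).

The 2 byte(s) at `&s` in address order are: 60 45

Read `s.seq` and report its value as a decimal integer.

[0]=0x60 [1]=0x45 (little-endian) → word 0x4560
err [0+:3] = (word>>0) & 0x7 = 0
seq [3+:4] = (word>>3) & 0xf = 12  ←
id [7+:3] = (word>>7) & 0x7 = 2
flags [10+:1] = (word>>10) & 0x1 = 1
mode [11+:3] = (word>>11) & 0x7 = 0
kind [14+:2] = (word>>14) & 0x3 = 1

12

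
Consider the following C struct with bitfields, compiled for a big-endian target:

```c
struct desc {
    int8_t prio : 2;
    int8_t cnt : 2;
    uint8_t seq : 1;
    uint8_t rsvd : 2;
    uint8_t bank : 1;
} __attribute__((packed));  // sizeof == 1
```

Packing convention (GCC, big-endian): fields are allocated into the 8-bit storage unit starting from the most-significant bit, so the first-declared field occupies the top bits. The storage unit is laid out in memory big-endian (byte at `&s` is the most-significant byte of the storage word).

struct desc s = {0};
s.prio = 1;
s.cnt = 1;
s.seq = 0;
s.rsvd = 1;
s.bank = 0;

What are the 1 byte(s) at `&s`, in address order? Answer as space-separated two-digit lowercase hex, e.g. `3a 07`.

prio:2 = 1 → 0x1 << 6 → word 0x40
cnt:2 = 1 → 0x1 << 4 → word 0x50
seq:1 = 0 → 0x0 << 3 → word 0x50
rsvd:2 = 1 → 0x1 << 1 → word 0x52
bank:1 = 0 → 0x0 << 0 → word 0x52
word = 0x52 → big-endian bytes:
  [0]=0x52

52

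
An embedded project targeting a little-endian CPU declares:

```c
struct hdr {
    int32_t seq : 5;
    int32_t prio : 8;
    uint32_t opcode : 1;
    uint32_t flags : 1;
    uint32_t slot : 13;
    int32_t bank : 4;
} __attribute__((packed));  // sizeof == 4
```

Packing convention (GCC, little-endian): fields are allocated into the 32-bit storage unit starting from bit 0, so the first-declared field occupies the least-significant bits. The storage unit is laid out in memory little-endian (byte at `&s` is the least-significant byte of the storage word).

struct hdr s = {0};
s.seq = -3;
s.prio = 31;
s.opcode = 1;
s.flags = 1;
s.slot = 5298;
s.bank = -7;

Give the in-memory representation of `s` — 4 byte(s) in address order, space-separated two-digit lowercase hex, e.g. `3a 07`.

fd 63 59 9a

[0+:5] seq=-3 & 0x1f = 0x1d; word=0x0000001d
[5+:8] prio=31 & 0xff = 0x1f; word=0x000003fd
[13+:1] opcode=1 & 0x1 = 0x1; word=0x000023fd
[14+:1] flags=1 & 0x1 = 0x1; word=0x000063fd
[15+:13] slot=5298 & 0x1fff = 0x14b2; word=0x0a5963fd
[28+:4] bank=-7 & 0xf = 0x9; word=0x9a5963fd
word = 0x9a5963fd → little-endian bytes:
  [0]=0xfd  [1]=0x63  [2]=0x59  [3]=0x9a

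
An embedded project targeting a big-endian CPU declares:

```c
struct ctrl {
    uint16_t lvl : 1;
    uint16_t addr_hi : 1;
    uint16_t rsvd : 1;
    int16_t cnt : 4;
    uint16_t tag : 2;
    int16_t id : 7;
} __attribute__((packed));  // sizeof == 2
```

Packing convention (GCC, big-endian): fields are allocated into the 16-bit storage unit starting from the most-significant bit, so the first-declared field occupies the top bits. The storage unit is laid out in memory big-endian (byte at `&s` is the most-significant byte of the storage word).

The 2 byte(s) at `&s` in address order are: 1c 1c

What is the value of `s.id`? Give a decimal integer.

28

[0]=0x1c [1]=0x1c (big-endian) → word 0x1c1c
lvl [15+:1] = (word>>15) & 0x1 = 0
addr_hi [14+:1] = (word>>14) & 0x1 = 0
rsvd [13+:1] = (word>>13) & 0x1 = 0
cnt [9+:4] = (word>>9) & 0xf = 14
tag [7+:2] = (word>>7) & 0x3 = 0
id [0+:7] = (word>>0) & 0x7f = 28  ←
id signed 7b, MSB=0: value = 28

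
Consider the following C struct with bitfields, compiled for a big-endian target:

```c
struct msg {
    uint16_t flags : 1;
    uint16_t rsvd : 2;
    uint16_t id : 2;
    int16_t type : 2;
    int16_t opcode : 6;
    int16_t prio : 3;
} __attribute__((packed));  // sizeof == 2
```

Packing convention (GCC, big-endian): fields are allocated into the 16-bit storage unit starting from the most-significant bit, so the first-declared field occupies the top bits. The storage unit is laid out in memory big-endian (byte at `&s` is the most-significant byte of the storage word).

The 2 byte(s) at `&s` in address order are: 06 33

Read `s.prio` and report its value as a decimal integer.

3

[0]=0x06 [1]=0x33 (big-endian) → word 0x0633
flags [15+:1] = (word>>15) & 0x1 = 0
rsvd [13+:2] = (word>>13) & 0x3 = 0
id [11+:2] = (word>>11) & 0x3 = 0
type [9+:2] = (word>>9) & 0x3 = 3
opcode [3+:6] = (word>>3) & 0x3f = 6
prio [0+:3] = (word>>0) & 0x7 = 3  ←
prio signed 3b, MSB=0: value = 3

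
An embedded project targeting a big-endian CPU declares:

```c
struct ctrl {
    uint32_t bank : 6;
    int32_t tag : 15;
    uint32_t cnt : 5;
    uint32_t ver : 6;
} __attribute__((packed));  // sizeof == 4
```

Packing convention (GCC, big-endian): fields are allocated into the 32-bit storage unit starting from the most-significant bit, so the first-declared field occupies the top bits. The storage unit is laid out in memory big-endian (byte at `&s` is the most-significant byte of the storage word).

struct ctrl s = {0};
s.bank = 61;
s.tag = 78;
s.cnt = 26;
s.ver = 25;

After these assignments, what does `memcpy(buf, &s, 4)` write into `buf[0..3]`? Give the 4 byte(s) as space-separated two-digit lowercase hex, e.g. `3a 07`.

bank (6b) val=61 bits=0x3d at bit 26: 0xf4000000
tag (15b) val=78 bits=0x4e at bit 11: 0xf4027000
cnt (5b) val=26 bits=0x1a at bit 6: 0xf4027680
ver (6b) val=25 bits=0x19 at bit 0: 0xf4027699
word = 0xf4027699 → big-endian bytes:
  [0]=0xf4  [1]=0x02  [2]=0x76  [3]=0x99

f4 02 76 99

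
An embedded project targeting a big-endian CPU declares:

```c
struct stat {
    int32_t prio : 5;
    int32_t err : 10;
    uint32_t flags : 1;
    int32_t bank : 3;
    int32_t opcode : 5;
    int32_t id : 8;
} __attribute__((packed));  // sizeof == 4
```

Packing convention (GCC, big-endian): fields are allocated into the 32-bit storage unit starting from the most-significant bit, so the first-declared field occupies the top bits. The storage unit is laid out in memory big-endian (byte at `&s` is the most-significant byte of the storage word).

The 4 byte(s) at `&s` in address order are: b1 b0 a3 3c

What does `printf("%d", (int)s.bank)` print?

[0]=0xb1 [1]=0xb0 [2]=0xa3 [3]=0x3c (big-endian) → word 0xb1b0a33c
prio [27+:5] = (word>>27) & 0x1f = 22
err [17+:10] = (word>>17) & 0x3ff = 216
flags [16+:1] = (word>>16) & 0x1 = 0
bank [13+:3] = (word>>13) & 0x7 = 5  ←
opcode [8+:5] = (word>>8) & 0x1f = 3
id [0+:8] = (word>>0) & 0xff = 60
bank signed 3b, MSB=1: 5 - 8 = -3

-3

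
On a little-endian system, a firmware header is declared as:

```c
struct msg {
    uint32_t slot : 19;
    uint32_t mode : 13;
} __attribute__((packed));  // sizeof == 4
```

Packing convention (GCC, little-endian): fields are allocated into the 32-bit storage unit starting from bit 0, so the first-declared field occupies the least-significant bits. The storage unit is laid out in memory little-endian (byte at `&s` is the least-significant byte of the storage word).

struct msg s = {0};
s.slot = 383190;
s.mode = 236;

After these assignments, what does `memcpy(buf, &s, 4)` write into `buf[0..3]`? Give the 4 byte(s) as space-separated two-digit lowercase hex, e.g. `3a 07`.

slot:19 = 383190 → 0x5d8d6 << 0 → word 0x0005d8d6
mode:13 = 236 → 0xec << 19 → word 0x0765d8d6
word = 0x0765d8d6 → little-endian bytes:
  [0]=0xd6  [1]=0xd8  [2]=0x65  [3]=0x07

d6 d8 65 07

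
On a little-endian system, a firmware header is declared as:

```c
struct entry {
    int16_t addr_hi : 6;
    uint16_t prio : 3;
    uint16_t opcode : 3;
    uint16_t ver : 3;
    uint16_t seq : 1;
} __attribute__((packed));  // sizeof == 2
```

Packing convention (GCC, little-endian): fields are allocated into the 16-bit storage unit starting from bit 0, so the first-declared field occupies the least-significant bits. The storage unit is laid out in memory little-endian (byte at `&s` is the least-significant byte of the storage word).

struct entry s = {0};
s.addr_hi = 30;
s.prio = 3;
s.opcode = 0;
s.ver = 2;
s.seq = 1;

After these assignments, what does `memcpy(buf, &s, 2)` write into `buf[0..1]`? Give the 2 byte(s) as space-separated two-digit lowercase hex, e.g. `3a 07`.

addr_hi (6b) val=30 bits=0x1e at bit 0: 0x001e
prio (3b) val=3 bits=0x3 at bit 6: 0x00de
opcode (3b) val=0 bits=0x0 at bit 9: 0x00de
ver (3b) val=2 bits=0x2 at bit 12: 0x20de
seq (1b) val=1 bits=0x1 at bit 15: 0xa0de
word = 0xa0de → little-endian bytes:
  [0]=0xde  [1]=0xa0

de a0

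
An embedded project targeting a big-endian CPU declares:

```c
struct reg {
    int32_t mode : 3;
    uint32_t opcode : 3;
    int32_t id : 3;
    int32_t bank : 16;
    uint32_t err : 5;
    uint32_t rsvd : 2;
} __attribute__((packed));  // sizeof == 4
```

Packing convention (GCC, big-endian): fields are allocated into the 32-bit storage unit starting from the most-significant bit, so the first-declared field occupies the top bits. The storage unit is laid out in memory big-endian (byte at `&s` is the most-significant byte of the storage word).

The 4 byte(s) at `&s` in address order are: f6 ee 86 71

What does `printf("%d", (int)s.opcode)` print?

[0]=0xf6 [1]=0xee [2]=0x86 [3]=0x71 (big-endian) → word 0xf6ee8671
mode:3 @ bit 29 → (0xf6ee8671>>29)&0x7 = 0x7
opcode:3 @ bit 26 → (0xf6ee8671>>26)&0x7 = 0x5  ←
id:3 @ bit 23 → (0xf6ee8671>>23)&0x7 = 0x5
bank:16 @ bit 7 → (0xf6ee8671>>7)&0xffff = 0xdd0c
err:5 @ bit 2 → (0xf6ee8671>>2)&0x1f = 0x1c
rsvd:2 @ bit 0 → (0xf6ee8671>>0)&0x3 = 0x1

5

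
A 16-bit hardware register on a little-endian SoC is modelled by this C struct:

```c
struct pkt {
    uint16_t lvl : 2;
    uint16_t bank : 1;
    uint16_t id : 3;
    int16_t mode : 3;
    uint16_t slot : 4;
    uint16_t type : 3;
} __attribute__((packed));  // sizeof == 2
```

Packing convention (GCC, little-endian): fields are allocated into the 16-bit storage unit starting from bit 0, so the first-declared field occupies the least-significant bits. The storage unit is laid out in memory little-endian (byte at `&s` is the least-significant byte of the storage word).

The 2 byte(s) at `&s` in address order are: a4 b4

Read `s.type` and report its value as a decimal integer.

5

[0]=0xa4 [1]=0xb4 (little-endian) → word 0xb4a4
lvl:2 @ bit 0 → (0xb4a4>>0)&0x3 = 0x0
bank:1 @ bit 2 → (0xb4a4>>2)&0x1 = 0x1
id:3 @ bit 3 → (0xb4a4>>3)&0x7 = 0x4
mode:3 @ bit 6 → (0xb4a4>>6)&0x7 = 0x2
slot:4 @ bit 9 → (0xb4a4>>9)&0xf = 0xa
type:3 @ bit 13 → (0xb4a4>>13)&0x7 = 0x5  ←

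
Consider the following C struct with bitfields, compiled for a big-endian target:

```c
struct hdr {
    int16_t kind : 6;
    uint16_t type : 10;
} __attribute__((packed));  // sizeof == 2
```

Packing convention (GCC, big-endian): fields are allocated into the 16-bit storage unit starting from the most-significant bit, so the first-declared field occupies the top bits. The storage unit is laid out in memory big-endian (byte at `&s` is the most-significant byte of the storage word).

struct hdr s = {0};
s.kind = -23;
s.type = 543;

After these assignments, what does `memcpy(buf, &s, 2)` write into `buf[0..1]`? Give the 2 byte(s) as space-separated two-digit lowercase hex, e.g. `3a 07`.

[10+:6] kind=-23 & 0x3f = 0x29; word=0xa400
[0+:10] type=543 & 0x3ff = 0x21f; word=0xa61f
word = 0xa61f → big-endian bytes:
  [0]=0xa6  [1]=0x1f

a6 1f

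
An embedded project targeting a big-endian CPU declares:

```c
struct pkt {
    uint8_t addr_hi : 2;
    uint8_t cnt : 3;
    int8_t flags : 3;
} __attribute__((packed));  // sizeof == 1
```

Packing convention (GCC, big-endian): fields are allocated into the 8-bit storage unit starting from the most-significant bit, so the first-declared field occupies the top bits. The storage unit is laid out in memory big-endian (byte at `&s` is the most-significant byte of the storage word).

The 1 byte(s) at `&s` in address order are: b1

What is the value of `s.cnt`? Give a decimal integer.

[0]=0xb1 (big-endian) → word 0xb1
addr_hi [6+:2] = (word>>6) & 0x3 = 2
cnt [3+:3] = (word>>3) & 0x7 = 6  ←
flags [0+:3] = (word>>0) & 0x7 = 1

6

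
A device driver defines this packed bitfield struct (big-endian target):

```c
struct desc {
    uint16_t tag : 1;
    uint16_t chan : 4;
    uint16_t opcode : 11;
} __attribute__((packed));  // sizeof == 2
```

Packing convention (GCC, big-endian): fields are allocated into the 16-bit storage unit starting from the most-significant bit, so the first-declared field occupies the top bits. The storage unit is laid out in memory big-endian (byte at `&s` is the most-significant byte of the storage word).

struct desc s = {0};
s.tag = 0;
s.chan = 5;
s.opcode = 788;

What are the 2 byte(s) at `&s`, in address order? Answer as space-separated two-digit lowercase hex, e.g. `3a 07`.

tag:1 = 0 → 0x0 << 15 → word 0x0000
chan:4 = 5 → 0x5 << 11 → word 0x2800
opcode:11 = 788 → 0x314 << 0 → word 0x2b14
word = 0x2b14 → big-endian bytes:
  [0]=0x2b  [1]=0x14

2b 14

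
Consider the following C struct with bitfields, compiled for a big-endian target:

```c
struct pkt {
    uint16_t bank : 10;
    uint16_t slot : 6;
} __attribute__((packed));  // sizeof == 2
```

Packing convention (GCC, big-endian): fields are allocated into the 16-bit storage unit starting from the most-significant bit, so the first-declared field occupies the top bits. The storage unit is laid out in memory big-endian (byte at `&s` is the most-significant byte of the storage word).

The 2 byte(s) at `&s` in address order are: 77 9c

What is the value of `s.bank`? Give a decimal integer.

[0]=0x77 [1]=0x9c (big-endian) → word 0x779c
bank:10 @ bit 6 → (0x779c>>6)&0x3ff = 0x1de  ←
slot:6 @ bit 0 → (0x779c>>0)&0x3f = 0x1c

478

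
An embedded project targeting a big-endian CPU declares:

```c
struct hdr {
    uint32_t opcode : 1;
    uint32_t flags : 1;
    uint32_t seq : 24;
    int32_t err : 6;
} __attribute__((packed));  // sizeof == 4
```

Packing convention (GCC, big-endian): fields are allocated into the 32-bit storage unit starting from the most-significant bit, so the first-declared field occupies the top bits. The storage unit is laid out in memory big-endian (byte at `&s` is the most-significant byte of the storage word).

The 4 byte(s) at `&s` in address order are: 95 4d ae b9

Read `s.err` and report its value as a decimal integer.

-7

[0]=0x95 [1]=0x4d [2]=0xae [3]=0xb9 (big-endian) → word 0x954daeb9
opcode:1 @ bit 31 → (0x954daeb9>>31)&0x1 = 0x1
flags:1 @ bit 30 → (0x954daeb9>>30)&0x1 = 0x0
seq:24 @ bit 6 → (0x954daeb9>>6)&0xffffff = 0x5536ba
err:6 @ bit 0 → (0x954daeb9>>0)&0x3f = 0x39  ←
err signed 6b, MSB=1: 57 - 64 = -7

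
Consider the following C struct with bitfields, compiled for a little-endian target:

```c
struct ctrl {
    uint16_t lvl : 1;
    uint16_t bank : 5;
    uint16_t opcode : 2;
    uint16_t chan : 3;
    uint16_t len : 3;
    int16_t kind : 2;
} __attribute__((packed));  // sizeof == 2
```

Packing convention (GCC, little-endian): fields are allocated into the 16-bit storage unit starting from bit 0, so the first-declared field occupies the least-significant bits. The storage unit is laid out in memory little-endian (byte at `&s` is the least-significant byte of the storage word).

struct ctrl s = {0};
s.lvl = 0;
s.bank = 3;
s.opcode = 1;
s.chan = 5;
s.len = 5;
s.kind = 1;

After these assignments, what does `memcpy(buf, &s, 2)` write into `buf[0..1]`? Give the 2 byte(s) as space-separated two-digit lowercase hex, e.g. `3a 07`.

46 6d

lvl:1 = 0 → 0x0 << 0 → word 0x0000
bank:5 = 3 → 0x3 << 1 → word 0x0006
opcode:2 = 1 → 0x1 << 6 → word 0x0046
chan:3 = 5 → 0x5 << 8 → word 0x0546
len:3 = 5 → 0x5 << 11 → word 0x2d46
kind:2 = 1 → 0x1 << 14 → word 0x6d46
word = 0x6d46 → little-endian bytes:
  [0]=0x46  [1]=0x6d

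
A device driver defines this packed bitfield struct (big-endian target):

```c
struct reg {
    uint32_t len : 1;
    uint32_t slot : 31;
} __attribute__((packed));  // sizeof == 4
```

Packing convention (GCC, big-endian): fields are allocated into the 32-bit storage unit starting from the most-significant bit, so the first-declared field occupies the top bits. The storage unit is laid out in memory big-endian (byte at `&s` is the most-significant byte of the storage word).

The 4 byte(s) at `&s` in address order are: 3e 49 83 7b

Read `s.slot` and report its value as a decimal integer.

[0]=0x3e [1]=0x49 [2]=0x83 [3]=0x7b (big-endian) → word 0x3e49837b
len:1 @ bit 31 → (0x3e49837b>>31)&0x1 = 0x0
slot:31 @ bit 0 → (0x3e49837b>>0)&0x7fffffff = 0x3e49837b  ←

1045005179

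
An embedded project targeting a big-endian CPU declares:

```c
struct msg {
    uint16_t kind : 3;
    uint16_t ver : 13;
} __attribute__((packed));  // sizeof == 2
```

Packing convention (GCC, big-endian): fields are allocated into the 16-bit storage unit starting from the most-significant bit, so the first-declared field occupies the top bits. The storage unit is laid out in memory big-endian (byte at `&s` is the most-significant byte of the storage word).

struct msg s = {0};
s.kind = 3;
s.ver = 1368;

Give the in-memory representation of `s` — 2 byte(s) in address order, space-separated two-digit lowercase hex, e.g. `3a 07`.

[13+:3] kind=3 & 0x7 = 0x3; word=0x6000
[0+:13] ver=1368 & 0x1fff = 0x558; word=0x6558
word = 0x6558 → big-endian bytes:
  [0]=0x65  [1]=0x58

65 58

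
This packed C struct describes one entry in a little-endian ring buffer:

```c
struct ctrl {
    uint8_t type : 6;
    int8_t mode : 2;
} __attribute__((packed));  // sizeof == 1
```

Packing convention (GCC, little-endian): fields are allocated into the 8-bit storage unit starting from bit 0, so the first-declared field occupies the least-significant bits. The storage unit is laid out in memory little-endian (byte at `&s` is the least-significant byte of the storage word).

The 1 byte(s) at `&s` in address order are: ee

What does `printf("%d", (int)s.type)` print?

46

[0]=0xee (little-endian) → word 0xee
type [0+:6] = (word>>0) & 0x3f = 46  ←
mode [6+:2] = (word>>6) & 0x3 = 3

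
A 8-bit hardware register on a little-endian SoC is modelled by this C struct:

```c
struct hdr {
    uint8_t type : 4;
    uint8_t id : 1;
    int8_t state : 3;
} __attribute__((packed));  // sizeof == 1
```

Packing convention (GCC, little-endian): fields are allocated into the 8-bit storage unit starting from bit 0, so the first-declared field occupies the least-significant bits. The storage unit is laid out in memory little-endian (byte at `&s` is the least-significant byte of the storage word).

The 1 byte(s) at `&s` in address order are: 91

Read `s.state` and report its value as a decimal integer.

[0]=0x91 (little-endian) → word 0x91
type [0+:4] = (word>>0) & 0xf = 1
id [4+:1] = (word>>4) & 0x1 = 1
state [5+:3] = (word>>5) & 0x7 = 4  ←
state signed 3b, MSB=1: 4 - 8 = -4

-4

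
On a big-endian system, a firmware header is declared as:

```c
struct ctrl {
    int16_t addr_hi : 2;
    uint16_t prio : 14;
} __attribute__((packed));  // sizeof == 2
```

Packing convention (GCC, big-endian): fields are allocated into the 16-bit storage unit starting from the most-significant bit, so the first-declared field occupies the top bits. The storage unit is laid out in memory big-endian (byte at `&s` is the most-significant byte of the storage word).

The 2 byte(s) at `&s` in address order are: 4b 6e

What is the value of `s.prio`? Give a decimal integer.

[0]=0x4b [1]=0x6e (big-endian) → word 0x4b6e
addr_hi [14+:2] = (word>>14) & 0x3 = 1
prio [0+:14] = (word>>0) & 0x3fff = 2926  ←

2926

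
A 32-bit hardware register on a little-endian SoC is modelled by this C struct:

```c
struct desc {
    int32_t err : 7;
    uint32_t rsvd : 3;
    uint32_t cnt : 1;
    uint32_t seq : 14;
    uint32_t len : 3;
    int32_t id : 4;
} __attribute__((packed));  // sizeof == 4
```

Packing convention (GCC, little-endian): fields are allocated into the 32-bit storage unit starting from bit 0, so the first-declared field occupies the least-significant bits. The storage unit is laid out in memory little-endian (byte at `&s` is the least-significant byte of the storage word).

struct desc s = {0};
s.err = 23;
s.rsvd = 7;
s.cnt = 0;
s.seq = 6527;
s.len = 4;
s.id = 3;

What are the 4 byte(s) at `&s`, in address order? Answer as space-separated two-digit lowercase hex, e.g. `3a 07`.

97 fb cb 38

err (7b) val=23 bits=0x17 at bit 0: 0x00000017
rsvd (3b) val=7 bits=0x7 at bit 7: 0x00000397
cnt (1b) val=0 bits=0x0 at bit 10: 0x00000397
seq (14b) val=6527 bits=0x197f at bit 11: 0x00cbfb97
len (3b) val=4 bits=0x4 at bit 25: 0x08cbfb97
id (4b) val=3 bits=0x3 at bit 28: 0x38cbfb97
word = 0x38cbfb97 → little-endian bytes:
  [0]=0x97  [1]=0xfb  [2]=0xcb  [3]=0x38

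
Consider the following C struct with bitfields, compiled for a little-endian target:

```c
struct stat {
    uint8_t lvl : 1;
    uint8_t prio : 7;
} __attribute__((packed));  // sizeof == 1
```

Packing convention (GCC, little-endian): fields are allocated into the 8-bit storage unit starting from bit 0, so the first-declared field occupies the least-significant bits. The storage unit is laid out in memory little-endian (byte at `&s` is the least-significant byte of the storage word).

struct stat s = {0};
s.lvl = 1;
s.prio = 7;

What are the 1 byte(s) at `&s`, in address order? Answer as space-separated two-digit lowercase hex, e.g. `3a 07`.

0f

lvl (1b) val=1 bits=0x1 at bit 0: 0x01
prio (7b) val=7 bits=0x7 at bit 1: 0x0f
word = 0x0f → little-endian bytes:
  [0]=0x0f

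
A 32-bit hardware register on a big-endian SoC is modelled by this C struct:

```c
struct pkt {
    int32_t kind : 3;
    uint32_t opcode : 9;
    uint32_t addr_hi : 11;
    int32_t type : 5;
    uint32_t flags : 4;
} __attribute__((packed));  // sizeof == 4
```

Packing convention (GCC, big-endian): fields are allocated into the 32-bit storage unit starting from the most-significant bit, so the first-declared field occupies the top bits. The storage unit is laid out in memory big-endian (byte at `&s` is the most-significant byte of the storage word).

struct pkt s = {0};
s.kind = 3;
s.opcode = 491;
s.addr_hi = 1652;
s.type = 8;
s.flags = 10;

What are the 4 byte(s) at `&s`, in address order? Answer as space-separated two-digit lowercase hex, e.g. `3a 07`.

7e bc e8 8a

kind (3b) val=3 bits=0x3 at bit 29: 0x60000000
opcode (9b) val=491 bits=0x1eb at bit 20: 0x7eb00000
addr_hi (11b) val=1652 bits=0x674 at bit 9: 0x7ebce800
type (5b) val=8 bits=0x8 at bit 4: 0x7ebce880
flags (4b) val=10 bits=0xa at bit 0: 0x7ebce88a
word = 0x7ebce88a → big-endian bytes:
  [0]=0x7e  [1]=0xbc  [2]=0xe8  [3]=0x8a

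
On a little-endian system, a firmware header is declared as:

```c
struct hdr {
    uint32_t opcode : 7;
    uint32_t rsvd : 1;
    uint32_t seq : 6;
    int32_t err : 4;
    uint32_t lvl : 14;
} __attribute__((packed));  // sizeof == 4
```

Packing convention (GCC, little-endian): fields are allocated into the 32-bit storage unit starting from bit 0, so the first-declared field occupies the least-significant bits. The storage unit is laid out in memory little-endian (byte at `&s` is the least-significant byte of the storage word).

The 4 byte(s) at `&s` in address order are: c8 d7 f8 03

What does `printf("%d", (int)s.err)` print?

[0]=0xc8 [1]=0xd7 [2]=0xf8 [3]=0x03 (little-endian) → word 0x03f8d7c8
opcode:7 @ bit 0 → (0x03f8d7c8>>0)&0x7f = 0x48
rsvd:1 @ bit 7 → (0x03f8d7c8>>7)&0x1 = 0x1
seq:6 @ bit 8 → (0x03f8d7c8>>8)&0x3f = 0x17
err:4 @ bit 14 → (0x03f8d7c8>>14)&0xf = 0x3  ←
lvl:14 @ bit 18 → (0x03f8d7c8>>18)&0x3fff = 0xfe
err signed 4b, MSB=0: value = 3

3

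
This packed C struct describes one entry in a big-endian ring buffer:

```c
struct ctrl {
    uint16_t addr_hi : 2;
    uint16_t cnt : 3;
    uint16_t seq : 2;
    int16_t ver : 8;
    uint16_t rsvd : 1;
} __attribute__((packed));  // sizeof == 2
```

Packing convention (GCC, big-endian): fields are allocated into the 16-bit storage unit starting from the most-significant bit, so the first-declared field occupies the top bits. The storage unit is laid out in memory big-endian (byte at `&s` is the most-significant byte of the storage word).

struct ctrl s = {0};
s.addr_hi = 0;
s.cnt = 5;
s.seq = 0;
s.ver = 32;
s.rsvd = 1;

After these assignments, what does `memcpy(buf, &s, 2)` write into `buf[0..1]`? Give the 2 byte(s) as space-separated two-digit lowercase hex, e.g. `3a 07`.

28 41

addr_hi:2 = 0 → 0x0 << 14 → word 0x0000
cnt:3 = 5 → 0x5 << 11 → word 0x2800
seq:2 = 0 → 0x0 << 9 → word 0x2800
ver:8 = 32 → 0x20 << 1 → word 0x2840
rsvd:1 = 1 → 0x1 << 0 → word 0x2841
word = 0x2841 → big-endian bytes:
  [0]=0x28  [1]=0x41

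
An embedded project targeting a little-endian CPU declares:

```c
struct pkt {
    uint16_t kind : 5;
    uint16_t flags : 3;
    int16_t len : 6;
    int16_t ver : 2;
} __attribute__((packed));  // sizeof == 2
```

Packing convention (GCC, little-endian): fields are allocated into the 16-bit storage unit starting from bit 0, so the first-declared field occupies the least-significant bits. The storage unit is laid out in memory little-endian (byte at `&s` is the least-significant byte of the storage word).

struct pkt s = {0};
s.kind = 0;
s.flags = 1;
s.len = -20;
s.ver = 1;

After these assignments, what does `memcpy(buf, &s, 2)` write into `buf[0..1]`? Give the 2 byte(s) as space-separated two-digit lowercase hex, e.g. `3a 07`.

kind:5 = 0 → 0x0 << 0 → word 0x0000
flags:3 = 1 → 0x1 << 5 → word 0x0020
len:6 = -20 → 0x2c << 8 → word 0x2c20
ver:2 = 1 → 0x1 << 14 → word 0x6c20
word = 0x6c20 → little-endian bytes:
  [0]=0x20  [1]=0x6c

20 6c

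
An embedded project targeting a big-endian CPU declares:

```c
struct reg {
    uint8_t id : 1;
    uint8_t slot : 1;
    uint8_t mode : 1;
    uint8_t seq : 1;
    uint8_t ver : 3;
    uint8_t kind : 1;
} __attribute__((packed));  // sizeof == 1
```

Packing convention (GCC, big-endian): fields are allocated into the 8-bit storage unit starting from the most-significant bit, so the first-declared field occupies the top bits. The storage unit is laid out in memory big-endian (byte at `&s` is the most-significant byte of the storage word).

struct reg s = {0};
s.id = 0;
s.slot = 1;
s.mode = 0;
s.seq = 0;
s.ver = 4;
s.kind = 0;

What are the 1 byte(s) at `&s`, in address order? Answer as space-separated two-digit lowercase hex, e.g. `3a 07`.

[7+:1] id=0 & 0x1 = 0x0; word=0x00
[6+:1] slot=1 & 0x1 = 0x1; word=0x40
[5+:1] mode=0 & 0x1 = 0x0; word=0x40
[4+:1] seq=0 & 0x1 = 0x0; word=0x40
[1+:3] ver=4 & 0x7 = 0x4; word=0x48
[0+:1] kind=0 & 0x1 = 0x0; word=0x48
word = 0x48 → big-endian bytes:
  [0]=0x48

48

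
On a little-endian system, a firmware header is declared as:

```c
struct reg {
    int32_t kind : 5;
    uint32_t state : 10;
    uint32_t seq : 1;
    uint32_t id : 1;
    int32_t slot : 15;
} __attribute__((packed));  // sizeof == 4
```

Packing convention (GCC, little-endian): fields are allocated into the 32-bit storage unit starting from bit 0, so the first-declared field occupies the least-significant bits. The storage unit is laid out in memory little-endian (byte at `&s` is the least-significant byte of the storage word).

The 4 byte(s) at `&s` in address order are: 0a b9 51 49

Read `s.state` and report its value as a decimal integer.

[0]=0x0a [1]=0xb9 [2]=0x51 [3]=0x49 (little-endian) → word 0x4951b90a
kind:5 @ bit 0 → (0x4951b90a>>0)&0x1f = 0xa
state:10 @ bit 5 → (0x4951b90a>>5)&0x3ff = 0x1c8  ←
seq:1 @ bit 15 → (0x4951b90a>>15)&0x1 = 0x1
id:1 @ bit 16 → (0x4951b90a>>16)&0x1 = 0x1
slot:15 @ bit 17 → (0x4951b90a>>17)&0x7fff = 0x24a8

456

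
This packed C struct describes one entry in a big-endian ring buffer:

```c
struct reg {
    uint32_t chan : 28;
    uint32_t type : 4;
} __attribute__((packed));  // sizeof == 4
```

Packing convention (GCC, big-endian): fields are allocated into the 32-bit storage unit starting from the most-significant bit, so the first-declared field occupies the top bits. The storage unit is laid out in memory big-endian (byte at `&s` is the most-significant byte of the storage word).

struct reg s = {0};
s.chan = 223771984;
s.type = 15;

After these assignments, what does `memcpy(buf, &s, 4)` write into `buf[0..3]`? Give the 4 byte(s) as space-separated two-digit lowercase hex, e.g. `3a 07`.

d5 67 d5 0f

[4+:28] chan=223771984 & 0xfffffff = 0xd567d50; word=0xd567d500
[0+:4] type=15 & 0xf = 0xf; word=0xd567d50f
word = 0xd567d50f → big-endian bytes:
  [0]=0xd5  [1]=0x67  [2]=0xd5  [3]=0x0f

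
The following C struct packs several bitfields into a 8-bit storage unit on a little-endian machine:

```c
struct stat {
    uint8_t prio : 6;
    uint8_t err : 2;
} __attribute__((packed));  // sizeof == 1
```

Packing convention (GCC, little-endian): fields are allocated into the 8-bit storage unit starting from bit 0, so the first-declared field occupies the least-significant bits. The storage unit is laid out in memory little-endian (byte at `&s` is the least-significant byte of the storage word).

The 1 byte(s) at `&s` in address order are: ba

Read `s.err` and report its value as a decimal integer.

2

[0]=0xba (little-endian) → word 0xba
prio:6 @ bit 0 → (0xba>>0)&0x3f = 0x3a
err:2 @ bit 6 → (0xba>>6)&0x3 = 0x2  ←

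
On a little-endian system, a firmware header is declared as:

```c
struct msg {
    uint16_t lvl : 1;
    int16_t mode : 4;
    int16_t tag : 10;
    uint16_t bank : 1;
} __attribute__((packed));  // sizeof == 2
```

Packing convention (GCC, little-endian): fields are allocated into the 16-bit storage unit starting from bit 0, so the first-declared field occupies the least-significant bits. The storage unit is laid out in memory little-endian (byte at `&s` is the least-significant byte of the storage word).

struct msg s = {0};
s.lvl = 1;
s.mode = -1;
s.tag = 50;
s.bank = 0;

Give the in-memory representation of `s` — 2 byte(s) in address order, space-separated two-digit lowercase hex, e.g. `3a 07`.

lvl:1 = 1 → 0x1 << 0 → word 0x0001
mode:4 = -1 → 0xf << 1 → word 0x001f
tag:10 = 50 → 0x32 << 5 → word 0x065f
bank:1 = 0 → 0x0 << 15 → word 0x065f
word = 0x065f → little-endian bytes:
  [0]=0x5f  [1]=0x06

5f 06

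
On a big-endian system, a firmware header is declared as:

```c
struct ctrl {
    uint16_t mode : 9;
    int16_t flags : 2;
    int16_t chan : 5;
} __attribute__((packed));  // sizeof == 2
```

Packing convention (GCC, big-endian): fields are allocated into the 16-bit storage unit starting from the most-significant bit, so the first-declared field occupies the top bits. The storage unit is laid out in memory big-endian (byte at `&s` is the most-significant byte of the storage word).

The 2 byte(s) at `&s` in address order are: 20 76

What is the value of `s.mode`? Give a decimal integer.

[0]=0x20 [1]=0x76 (big-endian) → word 0x2076
mode:9 @ bit 7 → (0x2076>>7)&0x1ff = 0x40  ←
flags:2 @ bit 5 → (0x2076>>5)&0x3 = 0x3
chan:5 @ bit 0 → (0x2076>>0)&0x1f = 0x16

64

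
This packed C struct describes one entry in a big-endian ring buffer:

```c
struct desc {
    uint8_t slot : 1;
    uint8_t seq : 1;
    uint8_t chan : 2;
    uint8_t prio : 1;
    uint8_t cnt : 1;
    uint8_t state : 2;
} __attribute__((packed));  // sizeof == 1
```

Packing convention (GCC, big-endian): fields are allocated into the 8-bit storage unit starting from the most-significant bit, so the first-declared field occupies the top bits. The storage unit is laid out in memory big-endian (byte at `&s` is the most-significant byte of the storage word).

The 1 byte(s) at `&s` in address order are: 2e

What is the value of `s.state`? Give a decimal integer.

2

[0]=0x2e (big-endian) → word 0x2e
slot:1 @ bit 7 → (0x2e>>7)&0x1 = 0x0
seq:1 @ bit 6 → (0x2e>>6)&0x1 = 0x0
chan:2 @ bit 4 → (0x2e>>4)&0x3 = 0x2
prio:1 @ bit 3 → (0x2e>>3)&0x1 = 0x1
cnt:1 @ bit 2 → (0x2e>>2)&0x1 = 0x1
state:2 @ bit 0 → (0x2e>>0)&0x3 = 0x2  ←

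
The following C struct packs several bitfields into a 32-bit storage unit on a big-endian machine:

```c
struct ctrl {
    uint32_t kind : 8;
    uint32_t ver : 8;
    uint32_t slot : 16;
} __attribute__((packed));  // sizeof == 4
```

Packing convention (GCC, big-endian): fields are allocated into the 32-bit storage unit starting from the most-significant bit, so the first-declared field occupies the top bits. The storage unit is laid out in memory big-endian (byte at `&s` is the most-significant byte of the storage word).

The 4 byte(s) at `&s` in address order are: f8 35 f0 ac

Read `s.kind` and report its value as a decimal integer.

[0]=0xf8 [1]=0x35 [2]=0xf0 [3]=0xac (big-endian) → word 0xf835f0ac
kind:8 @ bit 24 → (0xf835f0ac>>24)&0xff = 0xf8  ←
ver:8 @ bit 16 → (0xf835f0ac>>16)&0xff = 0x35
slot:16 @ bit 0 → (0xf835f0ac>>0)&0xffff = 0xf0ac

248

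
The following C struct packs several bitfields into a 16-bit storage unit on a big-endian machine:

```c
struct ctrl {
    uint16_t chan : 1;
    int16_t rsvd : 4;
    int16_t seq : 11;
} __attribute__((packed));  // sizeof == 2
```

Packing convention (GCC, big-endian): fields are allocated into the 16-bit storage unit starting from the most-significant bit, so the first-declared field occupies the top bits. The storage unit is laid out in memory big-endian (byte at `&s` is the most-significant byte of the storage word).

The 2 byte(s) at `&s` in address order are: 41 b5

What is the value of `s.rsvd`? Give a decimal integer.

[0]=0x41 [1]=0xb5 (big-endian) → word 0x41b5
chan [15+:1] = (word>>15) & 0x1 = 0
rsvd [11+:4] = (word>>11) & 0xf = 8  ←
seq [0+:11] = (word>>0) & 0x7ff = 437
rsvd signed 4b, MSB=1: 8 - 16 = -8

-8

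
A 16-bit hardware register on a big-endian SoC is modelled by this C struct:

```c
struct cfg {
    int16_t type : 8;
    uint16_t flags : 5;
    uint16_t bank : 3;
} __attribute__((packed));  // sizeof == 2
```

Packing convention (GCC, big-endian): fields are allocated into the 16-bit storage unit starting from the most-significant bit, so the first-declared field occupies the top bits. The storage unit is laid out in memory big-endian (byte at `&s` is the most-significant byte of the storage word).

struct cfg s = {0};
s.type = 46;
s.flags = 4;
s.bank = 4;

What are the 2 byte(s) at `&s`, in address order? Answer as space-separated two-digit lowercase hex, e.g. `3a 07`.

type:8 = 46 → 0x2e << 8 → word 0x2e00
flags:5 = 4 → 0x4 << 3 → word 0x2e20
bank:3 = 4 → 0x4 << 0 → word 0x2e24
word = 0x2e24 → big-endian bytes:
  [0]=0x2e  [1]=0x24

2e 24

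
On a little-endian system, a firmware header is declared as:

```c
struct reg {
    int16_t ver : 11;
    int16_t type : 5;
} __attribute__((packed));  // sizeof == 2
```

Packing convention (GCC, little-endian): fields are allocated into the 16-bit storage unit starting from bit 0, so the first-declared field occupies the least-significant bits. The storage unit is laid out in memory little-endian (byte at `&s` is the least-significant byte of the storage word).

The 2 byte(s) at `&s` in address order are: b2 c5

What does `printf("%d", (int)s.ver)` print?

-590

[0]=0xb2 [1]=0xc5 (little-endian) → word 0xc5b2
ver [0+:11] = (word>>0) & 0x7ff = 1458  ←
type [11+:5] = (word>>11) & 0x1f = 24
ver signed 11b, MSB=1: 1458 - 2048 = -590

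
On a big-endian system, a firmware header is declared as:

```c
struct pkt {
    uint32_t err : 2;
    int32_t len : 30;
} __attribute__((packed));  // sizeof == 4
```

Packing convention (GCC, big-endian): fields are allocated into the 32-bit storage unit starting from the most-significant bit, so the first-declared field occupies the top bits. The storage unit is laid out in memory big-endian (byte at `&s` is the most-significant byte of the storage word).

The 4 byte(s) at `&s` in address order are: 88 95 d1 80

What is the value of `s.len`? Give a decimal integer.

[0]=0x88 [1]=0x95 [2]=0xd1 [3]=0x80 (big-endian) → word 0x8895d180
err:2 @ bit 30 → (0x8895d180>>30)&0x3 = 0x2
len:30 @ bit 0 → (0x8895d180>>0)&0x3fffffff = 0x895d180  ←
len signed 30b, MSB=0: value = 144036224

144036224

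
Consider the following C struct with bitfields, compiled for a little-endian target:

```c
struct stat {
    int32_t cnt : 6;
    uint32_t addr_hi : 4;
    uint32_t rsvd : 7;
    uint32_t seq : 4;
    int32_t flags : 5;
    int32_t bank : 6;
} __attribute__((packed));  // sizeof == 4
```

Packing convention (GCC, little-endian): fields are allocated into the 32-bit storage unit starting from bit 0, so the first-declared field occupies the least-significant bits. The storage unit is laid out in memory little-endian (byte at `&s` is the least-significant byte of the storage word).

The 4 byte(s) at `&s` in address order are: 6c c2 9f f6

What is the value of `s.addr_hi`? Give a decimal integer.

9

[0]=0x6c [1]=0xc2 [2]=0x9f [3]=0xf6 (little-endian) → word 0xf69fc26c
cnt:6 @ bit 0 → (0xf69fc26c>>0)&0x3f = 0x2c
addr_hi:4 @ bit 6 → (0xf69fc26c>>6)&0xf = 0x9  ←
rsvd:7 @ bit 10 → (0xf69fc26c>>10)&0x7f = 0x70
seq:4 @ bit 17 → (0xf69fc26c>>17)&0xf = 0xf
flags:5 @ bit 21 → (0xf69fc26c>>21)&0x1f = 0x14
bank:6 @ bit 26 → (0xf69fc26c>>26)&0x3f = 0x3d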